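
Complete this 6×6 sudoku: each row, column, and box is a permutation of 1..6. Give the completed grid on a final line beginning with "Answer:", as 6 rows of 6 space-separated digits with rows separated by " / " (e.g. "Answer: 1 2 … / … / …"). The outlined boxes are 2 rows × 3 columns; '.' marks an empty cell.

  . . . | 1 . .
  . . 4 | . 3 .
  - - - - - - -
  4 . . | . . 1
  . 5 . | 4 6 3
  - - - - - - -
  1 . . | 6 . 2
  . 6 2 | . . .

Step 1. [r4c1∈{2}] r4c1's peers cover all but 2. So r4c1=2.
Step 2. [r3c2∈{3}] only 3 remains possible at r3c2, so r3c2=3.
Step 3. [r5c3∈{3,5}] in row 5, 3 fits only at r5c3. So r5c3=3.
Step 4. [r5c5∈{4,5}] row 5 places 5 nowhere but r5c5. So r5c5=5.
Step 5. [r1c3∈{5,6}] across col 3, 5 lands solely at r1c3 ⇒ r1c3=5.
Step 6. [r3c5∈{2}] nothing but 2 survives at r3c5. So r3c5=2.
Step 7. [r1c5∈{4}] only 4 remains possible at r1c5 ⇒ r1c5=4.
Step 8. [r2c6∈{5,6}] col 6 places 5 nowhere but r2c6, so r2c6=5.
Step 9. [r2c2∈{1,2}] 1 has one home in row 2: r2c2, so r2c2=1.
Step 10. [r1c1∈{3,6}] row 1 places 3 nowhere but r1c1. So r1c1=3.
Step 11. [r6c1∈{5}] r6c1's peers cover all but 5 ⇒ r6c1=5.
Step 12. [r1c2∈{2}] nothing but 2 survives at r1c2. So r1c2=2.
Step 13. [r6c6∈{4}] only 4 remains possible at r6c6, so r6c6=4.
Step 14. [r2c4∈{2}] nothing but 2 survives at r2c4. So r2c4=2.
Step 15. [r6c5∈{1}] only 1 remains possible at r6c5 ⇒ r6c5=1.
Step 16. [r2c1∈{6}] nothing but 6 survives at r2c1 ⇒ r2c1=6.
Step 17. [r3c4∈{5}] only 5 remains possible at r3c4 ⇒ r3c4=5.
Step 18. [r4c3∈{1}] r4c3 has the single candidate 1, so r4c3=1.
Step 19. [r3c3∈{6}] r3c3 has the single candidate 6. So r3c3=6.
Step 20. [r5c2∈{4}] only 4 remains possible at r5c2, so r5c2=4.
Step 21. [r1c6∈{6}] only 6 remains possible at r1c6. So r1c6=6.
Step 22. [r6c4∈{3}] r6c4 is down to just 3. So r6c4=3.

Answer: 3 2 5 1 4 6 / 6 1 4 2 3 5 / 4 3 6 5 2 1 / 2 5 1 4 6 3 / 1 4 3 6 5 2 / 5 6 2 3 1 4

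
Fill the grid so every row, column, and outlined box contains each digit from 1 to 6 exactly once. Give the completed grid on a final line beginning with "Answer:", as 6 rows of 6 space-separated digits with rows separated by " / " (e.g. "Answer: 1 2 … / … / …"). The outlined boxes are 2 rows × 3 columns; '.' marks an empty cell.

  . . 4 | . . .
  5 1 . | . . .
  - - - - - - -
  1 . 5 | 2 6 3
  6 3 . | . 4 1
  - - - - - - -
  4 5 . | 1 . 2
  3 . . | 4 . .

Step 1. [r6c6∈{5,6}] 6 has one home in box 6: r6c6. So r6c6=6.
Step 2. [r2c3∈{2,3,6}] in col 3, 3 fits only at r2c3, so r2c3=3.
Step 3. [r1c5∈{1,2,3,5}] row 1 places 1 nowhere but r1c5 ⇒ r1c5=1.
Step 4. [r1c4∈{3,5,6}] r1c4 is the only open cell in row 1 admitting 3 ⇒ r1c4=3.
Step 5. [r6c2∈{2}] only 2 remains possible at r6c2 ⇒ r6c2=2.
Step 6. [r1c2∈{6}] only 6 remains possible at r1c2. So r1c2=6.
Step 7. [r4c3∈{2}] nothing but 2 survives at r4c3, so r4c3=2.
Step 8. [r6c3∈{1}] nothing but 1 survives at r6c3. So r6c3=1.
Step 9. [r3c2∈{4}] r3c2 has the single candidate 4, so r3c2=4.
Step 10. [r6c5∈{5}] r6c5 is down to just 5. So r6c5=5.
Step 11. [r5c5∈{3}] r5c5 has the single candidate 3. So r5c5=3.
Step 12. [r2c4∈{6}] r2c4 is down to just 6. So r2c4=6.
Step 13. [r5c3∈{6}] nothing but 6 survives at r5c3 ⇒ r5c3=6.
Step 14. [r1c6∈{5}] only 5 remains possible at r1c6, so r1c6=5.
Step 15. [r4c4∈{5}] only 5 remains possible at r4c4 ⇒ r4c4=5.
Step 16. [r2c5∈{2}] nothing but 2 survives at r2c5 ⇒ r2c5=2.
Step 17. [r2c6∈{4}] r2c6 has the single candidate 4. So r2c6=4.
Step 18. [r1c1∈{2}] only 2 remains possible at r1c1 ⇒ r1c1=2.

Answer: 2 6 4 3 1 5 / 5 1 3 6 2 4 / 1 4 5 2 6 3 / 6 3 2 5 4 1 / 4 5 6 1 3 2 / 3 2 1 4 5 6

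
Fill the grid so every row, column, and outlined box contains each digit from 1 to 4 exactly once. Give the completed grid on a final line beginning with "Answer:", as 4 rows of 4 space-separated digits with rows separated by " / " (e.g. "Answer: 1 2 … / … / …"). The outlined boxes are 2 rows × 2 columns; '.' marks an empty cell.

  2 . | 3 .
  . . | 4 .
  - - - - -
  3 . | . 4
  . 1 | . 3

Step 1. [r2c4∈{1,2}] r2c4 is the only open cell in row 2 admitting 2, so r2c4=2.
Step 2. [r3c2∈{2}] r3c2 is down to just 2, so r3c2=2.
Step 3. [r1c4∈{1}] r1c4's peers cover all but 1 ⇒ r1c4=1.
Step 4. [r4c3∈{2}] r4c3 is down to just 2 ⇒ r4c3=2.
Step 5. [r1c2∈{4}] r1c2 is down to just 4 ⇒ r1c2=4.
Step 6. [r2c1∈{1}] r2c1's peers cover all but 1. So r2c1=1.
Step 7. [r4c1∈{4}] r4c1 has the single candidate 4 ⇒ r4c1=4.
Step 8. [r3c3∈{1}] only 1 remains possible at r3c3. So r3c3=1.
Step 9. [r2c2∈{3}] r2c2's peers cover all but 3 ⇒ r2c2=3.

Answer: 2 4 3 1 / 1 3 4 2 / 3 2 1 4 / 4 1 2 3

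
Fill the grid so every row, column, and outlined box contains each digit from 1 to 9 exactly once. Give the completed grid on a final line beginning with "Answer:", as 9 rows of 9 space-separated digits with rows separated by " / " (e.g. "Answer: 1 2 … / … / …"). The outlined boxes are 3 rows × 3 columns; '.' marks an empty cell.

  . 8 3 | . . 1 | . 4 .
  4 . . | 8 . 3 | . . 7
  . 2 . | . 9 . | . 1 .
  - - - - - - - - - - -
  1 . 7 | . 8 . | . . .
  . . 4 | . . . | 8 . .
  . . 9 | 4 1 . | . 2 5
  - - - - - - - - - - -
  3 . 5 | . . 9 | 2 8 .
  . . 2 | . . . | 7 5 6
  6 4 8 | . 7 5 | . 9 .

Step 1. [r2c8∈{6}] only 6 remains possible at r2c8. So r2c8=6.
Step 2. [r4c8∈{3}] r4c8 is down to just 3 ⇒ r4c8=3.
Step 3. [r9c4∈{1,2,3}] across row 9, 2 lands solely at r9c4. So r9c4=2.
Step 4. [r6c6∈{6,7}] 7 has one home in row 6: r6c6 ⇒ r6c6=7.
Step 5. [r4c7∈{4,6,9}] across col 7, 4 lands solely at r4c7. So r4c7=4.
Step 6. [r4c6∈{2,6}] row 4 places 2 nowhere but r4c6 ⇒ r4c6=2.
Step 7. [r5c6∈{6}] nothing but 6 survives at r5c6, so r5c6=6.
Step 8. [r9c7∈{1,3}] 1 has one home in col 7: r9c7. So r9c7=1.
Step 9. [r4c9∈{9}] r4c9 has the single candidate 9. So r4c9=9.
Step 10. [r4c4∈{5}] nothing but 5 survives at r4c4. So r4c4=5.
Step 11. [r5c5∈{3}] r5c5 has the single candidate 3 ⇒ r5c5=3.
Step 12. [r8c5∈{4}] nothing but 4 survives at r8c5. So r8c5=4.
Step 13. [r7c5∈{6}] r7c5 has the single candidate 6. So r7c5=6.
Step 14. [r3c7∈{3,5}] 3 has one home in col 7: r3c7. So r3c7=3.
Step 15. [r3c1∈{5,7}] in row 3, 5 fits only at r3c1, so r3c1=5.
Step 16. [r2c5∈{2,5}] across row 2, 2 lands solely at r2c5, so r2c5=2.
Step 17. [r7c4∈{1}] r7c4's peers cover all but 1 ⇒ r7c4=1.
Step 18. [r3c4∈{6,7}] across row 3, 7 lands solely at r3c4. So r3c4=7.
Step 19. [r2c7∈{5,9}] across row 2, 5 lands solely at r2c7. So r2c7=5.
Step 20. [r2c2∈{1,9}] r2c2 is the only open cell in row 2 admitting 9. So r2c2=9.
Step 21. [r6c2∈{3,6}] across row 6, 3 lands solely at r6c2. So r6c2=3.
Step 22. [r1c1∈{7}] only 7 remains possible at r1c1. So r1c1=7.
Step 23. [r5c8∈{7}] only 7 remains possible at r5c8. So r5c8=7.
Step 24. [r7c9∈{4}] only 4 remains possible at r7c9. So r7c9=4.
Step 25. [r1c4∈{6}] r1c4 is down to just 6, so r1c4=6.
Step 26. [r1c9∈{2}] r1c9 has the single candidate 2, so r1c9=2.
Step 27. [r5c9∈{1}] r5c9's peers cover all but 1. So r5c9=1.
Step 28. [r3c3∈{6}] r3c3 has the single candidate 6, so r3c3=6.
Step 29. [r2c3∈{1}] r2c3 has the single candidate 1, so r2c3=1.
Step 30. [r9c9∈{3}] r9c9 has the single candidate 3 ⇒ r9c9=3.
Step 31. [r6c7∈{6}] nothing but 6 survives at r6c7. So r6c7=6.
Step 32. [r8c1∈{9}] nothing but 9 survives at r8c1. So r8c1=9.
Step 33. [r8c4∈{3}] r8c4 is down to just 3 ⇒ r8c4=3.
Step 34. [r8c6∈{8}] r8c6's peers cover all but 8 ⇒ r8c6=8.
Step 35. [r8c2∈{1}] only 1 remains possible at r8c2 ⇒ r8c2=1.
Step 36. [r3c6∈{4}] r3c6 is down to just 4. So r3c6=4.
Step 37. [r5c4∈{9}] r5c4's peers cover all but 9 ⇒ r5c4=9.
Step 38. [r1c5∈{5}] nothing but 5 survives at r1c5 ⇒ r1c5=5.
Step 39. [r3c9∈{8}] r3c9 is down to just 8. So r3c9=8.
Step 40. [r4c2∈{6}] nothing but 6 survives at r4c2 ⇒ r4c2=6.
Step 41. [r1c7∈{9}] r1c7 has the single candidate 9, so r1c7=9.
Step 42. [r5c2∈{5}] nothing but 5 survives at r5c2, so r5c2=5.
Step 43. [r5c1∈{2}] r5c1's peers cover all but 2. So r5c1=2.
Step 44. [r7c2∈{7}] r7c2's peers cover all but 7. So r7c2=7.
Step 45. [r6c1∈{8}] r6c1 is down to just 8, so r6c1=8.

Answer: 7 8 3 6 5 1 9 4 2 / 4 9 1 8 2 3 5 6 7 / 5 2 6 7 9 4 3 1 8 / 1 6 7 5 8 2 4 3 9 / 2 5 4 9 3 6 8 7 1 / 8 3 9 4 1 7 6 2 5 / 3 7 5 1 6 9 2 8 4 / 9 1 2 3 4 8 7 5 6 / 6 4 8 2 7 5 1 9 3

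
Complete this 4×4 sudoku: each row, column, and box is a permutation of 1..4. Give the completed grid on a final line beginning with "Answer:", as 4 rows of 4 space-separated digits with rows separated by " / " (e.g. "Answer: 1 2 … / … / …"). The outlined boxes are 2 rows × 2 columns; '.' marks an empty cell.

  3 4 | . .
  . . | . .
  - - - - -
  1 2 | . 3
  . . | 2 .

Step 1. [r1c3∈{1}] nothing but 1 survives at r1c3 ⇒ r1c3=1.
Step 2. [r3c3∈{4}] r3c3 is down to just 4. So r3c3=4.
Step 3. [r2c1∈{2}] r2c1 is down to just 2 ⇒ r2c1=2.
Step 4. [r1c4∈{2}] only 2 remains possible at r1c4 ⇒ r1c4=2.
Step 5. [r4c1∈{4}] r4c1's peers cover all but 4 ⇒ r4c1=4.
Step 6. [r4c2∈{3}] r4c2 has the single candidate 3 ⇒ r4c2=3.
Step 7. [r4c4∈{1}] r4c4's peers cover all but 1 ⇒ r4c4=1.
Step 8. [r2c4∈{4}] r2c4 has the single candidate 4 ⇒ r2c4=4.
Step 9. [r2c2∈{1}] r2c2 is down to just 1, so r2c2=1.
Step 10. [r2c3∈{3}] nothing but 3 survives at r2c3 ⇒ r2c3=3.

Answer: 3 4 1 2 / 2 1 3 4 / 1 2 4 3 / 4 3 2 1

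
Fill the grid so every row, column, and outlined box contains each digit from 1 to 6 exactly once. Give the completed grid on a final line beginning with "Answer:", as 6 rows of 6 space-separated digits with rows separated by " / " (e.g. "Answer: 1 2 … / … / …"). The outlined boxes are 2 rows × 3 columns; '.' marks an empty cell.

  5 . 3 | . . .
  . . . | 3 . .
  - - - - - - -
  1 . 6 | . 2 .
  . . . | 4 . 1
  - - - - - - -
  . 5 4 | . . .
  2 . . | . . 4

Step 1. [r4c5∈{3,5,6}] 6 has one home in row 4: r4c5, so r4c5=6.
Step 2. [r6c3∈{1}] r6c3's peers cover all but 1, so r6c3=1.
Step 3. [r2c1∈{4,6}] col 1 places 4 nowhere but r2c1, so r2c1=4.
Step 4. [r2c3∈{2}] r2c3 is down to just 2. So r2c3=2.
Step 5. [r5c1∈{3,6}] r5c1 is the only open cell in col 1 admitting 6 ⇒ r5c1=6.
Step 6. [r6c2∈{3}] r6c2 has the single candidate 3 ⇒ r6c2=3.
Step 7. [r3c4∈{5}] r3c4's peers cover all but 5. So r3c4=5.
Step 8. [r2c6∈{5,6}] r2c6 is the only open cell in col 6 admitting 5. So r2c6=5.
Step 9. [r2c5∈{1}] nothing but 1 survives at r2c5, so r2c5=1.
Step 10. [r1c6∈{2,6}] across col 6, 6 lands solely at r1c6 ⇒ r1c6=6.
Step 11. [r5c6∈{2,3}] in col 6, 2 fits only at r5c6, so r5c6=2.
Step 12. [r5c4∈{1}] nothing but 1 survives at r5c4. So r5c4=1.
Step 13. [r4c2∈{2}] nothing but 2 survives at r4c2 ⇒ r4c2=2.
Step 14. [r1c2∈{1}] nothing but 1 survives at r1c2. So r1c2=1.
Step 15. [r6c4∈{6}] only 6 remains possible at r6c4 ⇒ r6c4=6.
Step 16. [r2c2∈{6}] r2c2 is down to just 6. So r2c2=6.
Step 17. [r3c2∈{4}] r3c2 has the single candidate 4. So r3c2=4.
Step 18. [r4c1∈{3}] r4c1 is down to just 3. So r4c1=3.
Step 19. [r1c5∈{4}] nothing but 4 survives at r1c5. So r1c5=4.
Step 20. [r4c3∈{5}] r4c3 is down to just 5. So r4c3=5.
Step 21. [r3c6∈{3}] r3c6 has the single candidate 3. So r3c6=3.
Step 22. [r5c5∈{3}] r5c5's peers cover all but 3 ⇒ r5c5=3.
Step 23. [r6c5∈{5}] nothing but 5 survives at r6c5. So r6c5=5.
Step 24. [r1c4∈{2}] nothing but 2 survives at r1c4, so r1c4=2.

Answer: 5 1 3 2 4 6 / 4 6 2 3 1 5 / 1 4 6 5 2 3 / 3 2 5 4 6 1 / 6 5 4 1 3 2 / 2 3 1 6 5 4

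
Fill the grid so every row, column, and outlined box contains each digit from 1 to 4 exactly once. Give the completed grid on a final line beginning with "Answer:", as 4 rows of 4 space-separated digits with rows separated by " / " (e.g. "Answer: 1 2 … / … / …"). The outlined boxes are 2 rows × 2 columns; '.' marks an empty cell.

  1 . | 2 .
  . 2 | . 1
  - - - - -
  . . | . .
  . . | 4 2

Step 1. [r3c4∈{3}] only 3 remains possible at r3c4. So r3c4=3.
Step 2. [r2c1∈{3,4}] 4 has one home in row 2: r2c1, so r2c1=4.
Step 3. [r4c2∈{1,3}] 1 has one home in row 4: r4c2, so r4c2=1.
Step 4. [r1c2∈{3}] r1c2 has the single candidate 3, so r1c2=3.
Step 5. [r4c1∈{3}] only 3 remains possible at r4c1, so r4c1=3.
Step 6. [r3c3∈{1}] r3c3 has the single candidate 1, so r3c3=1.
Step 7. [r1c4∈{4}] r1c4's peers cover all but 4, so r1c4=4.
Step 8. [r2c3∈{3}] r2c3 is down to just 3. So r2c3=3.
Step 9. [r3c2∈{4}] r3c2 has the single candidate 4, so r3c2=4.
Step 10. [r3c1∈{2}] nothing but 2 survives at r3c1. So r3c1=2.

Answer: 1 3 2 4 / 4 2 3 1 / 2 4 1 3 / 3 1 4 2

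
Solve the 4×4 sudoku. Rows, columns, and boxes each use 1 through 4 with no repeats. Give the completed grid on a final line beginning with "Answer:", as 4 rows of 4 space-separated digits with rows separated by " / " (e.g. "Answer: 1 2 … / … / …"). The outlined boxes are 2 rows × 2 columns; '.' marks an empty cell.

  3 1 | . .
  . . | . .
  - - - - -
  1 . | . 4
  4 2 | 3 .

Step 1. [r1c4∈{2}] only 2 remains possible at r1c4 ⇒ r1c4=2.
Step 2. [r2c3∈{1,4}] col 3 places 1 nowhere but r2c3 ⇒ r2c3=1.
Step 3. [r3c2∈{3}] r3c2's peers cover all but 3, so r3c2=3.
Step 4. [r2c1∈{2}] r2c1 has the single candidate 2, so r2c1=2.
Step 5. [r4c4∈{1}] nothing but 1 survives at r4c4, so r4c4=1.
Step 6. [r2c4∈{3}] only 3 remains possible at r2c4, so r2c4=3.
Step 7. [r2c2∈{4}] nothing but 4 survives at r2c2. So r2c2=4.
Step 8. [r3c3∈{2}] nothing but 2 survives at r3c3. So r3c3=2.
Step 9. [r1c3∈{4}] nothing but 4 survives at r1c3. So r1c3=4.

Answer: 3 1 4 2 / 2 4 1 3 / 1 3 2 4 / 4 2 3 1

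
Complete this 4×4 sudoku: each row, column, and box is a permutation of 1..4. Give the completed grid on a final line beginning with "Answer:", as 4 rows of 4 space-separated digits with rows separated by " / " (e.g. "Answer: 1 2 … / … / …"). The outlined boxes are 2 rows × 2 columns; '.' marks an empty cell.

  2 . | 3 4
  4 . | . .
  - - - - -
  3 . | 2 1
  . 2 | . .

Step 1. [r1c2∈{1}] nothing but 1 survives at r1c2. So r1c2=1.
Step 2. [r4c1∈{1}] nothing but 1 survives at r4c1, so r4c1=1.
Step 3. [r3c2∈{4}] only 4 remains possible at r3c2. So r3c2=4.
Step 4. [r2c4∈{2}] r2c4 has the single candidate 2. So r2c4=2.
Step 5. [r4c3∈{4}] only 4 remains possible at r4c3. So r4c3=4.
Step 6. [r4c4∈{3}] r4c4 is down to just 3 ⇒ r4c4=3.
Step 7. [r2c2∈{3}] r2c2 has the single candidate 3. So r2c2=3.
Step 8. [r2c3∈{1}] only 1 remains possible at r2c3, so r2c3=1.

Answer: 2 1 3 4 / 4 3 1 2 / 3 4 2 1 / 1 2 4 3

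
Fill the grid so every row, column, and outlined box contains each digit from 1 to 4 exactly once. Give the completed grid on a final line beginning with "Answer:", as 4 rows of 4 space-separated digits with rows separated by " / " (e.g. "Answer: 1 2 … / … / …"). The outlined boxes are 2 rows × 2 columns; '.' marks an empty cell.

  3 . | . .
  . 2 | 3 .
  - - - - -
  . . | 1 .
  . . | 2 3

Step 1. [r3c4∈{4}] only 4 remains possible at r3c4 ⇒ r3c4=4.
Step 2. [r2c1∈{1,4}] across row 2, 4 lands solely at r2c1 ⇒ r2c1=4.
Step 3. [r1c2∈{1}] only 1 remains possible at r1c2 ⇒ r1c2=1.
Step 4. [r3c1∈{2}] r3c1's peers cover all but 2 ⇒ r3c1=2.
Step 5. [r1c4∈{2}] only 2 remains possible at r1c4 ⇒ r1c4=2.
Step 6. [r4c2∈{4}] r4c2 is down to just 4 ⇒ r4c2=4.
Step 7. [r4c1∈{1}] r4c1 has the single candidate 1, so r4c1=1.
Step 8. [r3c2∈{3}] r3c2 is down to just 3 ⇒ r3c2=3.
Step 9. [r1c3∈{4}] r1c3's peers cover all but 4 ⇒ r1c3=4.
Step 10. [r2c4∈{1}] only 1 remains possible at r2c4, so r2c4=1.

Answer: 3 1 4 2 / 4 2 3 1 / 2 3 1 4 / 1 4 2 3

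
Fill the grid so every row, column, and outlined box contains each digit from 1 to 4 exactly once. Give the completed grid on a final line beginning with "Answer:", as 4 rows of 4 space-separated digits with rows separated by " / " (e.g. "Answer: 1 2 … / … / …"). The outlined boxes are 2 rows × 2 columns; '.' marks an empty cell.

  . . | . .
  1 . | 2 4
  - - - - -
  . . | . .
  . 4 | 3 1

Step 1. [r2c2∈{3}] nothing but 3 survives at r2c2 ⇒ r2c2=3.
Step 2. [r4c1∈{2}] r4c1 has the single candidate 2 ⇒ r4c1=2.
Step 3. [r1c4∈{3}] nothing but 3 survives at r1c4. So r1c4=3.
Step 4. [r3c3∈{4}] only 4 remains possible at r3c3. So r3c3=4.
Step 5. [r3c4∈{2}] r3c4 has the single candidate 2. So r3c4=2.
Step 6. [r1c3∈{1}] nothing but 1 survives at r1c3 ⇒ r1c3=1.
Step 7. [r1c2∈{2}] nothing but 2 survives at r1c2, so r1c2=2.
Step 8. [r1c1∈{4}] r1c1 has the single candidate 4 ⇒ r1c1=4.
Step 9. [r3c2∈{1}] r3c2's peers cover all but 1 ⇒ r3c2=1.
Step 10. [r3c1∈{3}] r3c1 is down to just 3. So r3c1=3.

Answer: 4 2 1 3 / 1 3 2 4 / 3 1 4 2 / 2 4 3 1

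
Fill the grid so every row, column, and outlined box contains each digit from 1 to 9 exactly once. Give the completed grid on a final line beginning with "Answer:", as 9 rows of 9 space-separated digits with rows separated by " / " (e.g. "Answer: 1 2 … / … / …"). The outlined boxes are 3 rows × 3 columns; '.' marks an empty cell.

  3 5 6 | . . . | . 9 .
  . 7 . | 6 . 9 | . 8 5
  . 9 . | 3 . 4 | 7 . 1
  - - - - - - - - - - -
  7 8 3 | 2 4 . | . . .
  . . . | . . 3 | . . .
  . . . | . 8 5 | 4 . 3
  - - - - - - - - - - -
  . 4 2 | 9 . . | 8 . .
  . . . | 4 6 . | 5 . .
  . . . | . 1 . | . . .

Step 1. [r1c7∈{2}] r1c7 has the single candidate 2 ⇒ r1c7=2.
Step 2. [r7c6∈{7}] r7c6's peers cover all but 7 ⇒ r7c6=7.
Step 3. [r7c9∈{6}] r7c9 has the single candidate 6. So r7c9=6.
Step 4. [r4c9∈{9}] r4c9's peers cover all but 9 ⇒ r4c9=9.
Step 5. [r9c8∈{2,3,4,7}] in col 8, 4 fits only at r9c8 ⇒ r9c8=4.
Step 6. [r9c4∈{5,8}] in col 4, 5 fits only at r9c4. So r9c4=5.
Step 7. [r5c3∈{1,4,5,9}] 5 has one home in col 3: r5c3, so r5c3=5.
Step 8. [r5c1∈{1,2,4,6,9}] in row 5, 4 fits only at r5c1 ⇒ r5c1=4.
Step 9. [r9c7∈{3,9}] across col 7, 9 lands solely at r9c7, so r9c7=9.
Step 10. [r3c8∈{6}] nothing but 6 survives at r3c8. So r3c8=6.
Step 11. [r3c3∈{8}] r3c3's peers cover all but 8, so r3c3=8.
Step 12. [r1c4∈{1,7,8}] col 4 places 8 nowhere but r1c4 ⇒ r1c4=8.
Step 13. [r3c1∈{2}] nothing but 2 survives at r3c1 ⇒ r3c1=2.
Step 14. [r2c1∈{1}] r2c1 has the single candidate 1 ⇒ r2c1=1.
Step 15. [r7c8∈{1,3}] 1 has one home in row 7: r7c8. So r7c8=1.
Step 16. [r8c8∈{2,3,7}] across col 8, 3 lands solely at r8c8 ⇒ r8c8=3.
Step 17. [r8c2∈{1}] nothing but 1 survives at r8c2 ⇒ r8c2=1.
Step 18. [r9c3∈{7}] nothing but 7 survives at r9c3. So r9c3=7.
Step 19. [r9c9∈{2}] nothing but 2 survives at r9c9 ⇒ r9c9=2.
Step 20. [r4c6∈{1,6}] in col 6, 6 fits only at r4c6, so r4c6=6.
Step 21. [r9c6∈{8}] only 8 remains possible at r9c6. So r9c6=8.
Step 22. [r6c3∈{1,9}] col 3 places 1 nowhere but r6c3. So r6c3=1.
Step 23. [r6c4∈{7}] r6c4 is down to just 7 ⇒ r6c4=7.
Step 24. [r6c1∈{6,9}] across row 6, 9 lands solely at r6c1 ⇒ r6c1=9.
Step 25. [r6c2∈{2,6}] 6 has one home in row 6: r6c2, so r6c2=6.
Step 26. [r5c8∈{2,7}] in col 8, 7 fits only at r5c8, so r5c8=7.
Step 27. [r5c4∈{1}] nothing but 1 survives at r5c4. So r5c4=1.
Step 28. [r8c9∈{7}] only 7 remains possible at r8c9, so r8c9=7.
Step 29. [r2c3∈{4}] r2c3 has the single candidate 4. So r2c3=4.
Step 30. [r2c7∈{3}] r2c7 has the single candidate 3 ⇒ r2c7=3.
Step 31. [r9c2∈{3}] only 3 remains possible at r9c2 ⇒ r9c2=3.
Step 32. [r7c1∈{5}] r7c1 is down to just 5 ⇒ r7c1=5.
Step 33. [r8c1∈{8}] only 8 remains possible at r8c1 ⇒ r8c1=8.
Step 34. [r5c7∈{6}] only 6 remains possible at r5c7. So r5c7=6.
Step 35. [r1c5∈{7}] r1c5's peers cover all but 7 ⇒ r1c5=7.
Step 36. [r5c9∈{8}] r5c9 has the single candidate 8 ⇒ r5c9=8.
Step 37. [r3c5∈{5}] r3c5 is down to just 5. So r3c5=5.
Step 38. [r2c5∈{2}] r2c5 is down to just 2, so r2c5=2.
Step 39. [r7c5∈{3}] r7c5 is down to just 3, so r7c5=3.
Step 40. [r6c8∈{2}] nothing but 2 survives at r6c8 ⇒ r6c8=2.
Step 41. [r4c7∈{1}] r4c7 is down to just 1 ⇒ r4c7=1.
Step 42. [r1c6∈{1}] only 1 remains possible at r1c6 ⇒ r1c6=1.
Step 43. [r4c8∈{5}] r4c8's peers cover all but 5. So r4c8=5.
Step 44. [r1c9∈{4}] r1c9 is down to just 4 ⇒ r1c9=4.
Step 45. [r8c6∈{2}] r8c6 is down to just 2. So r8c6=2.
Step 46. [r9c1∈{6}] only 6 remains possible at r9c1, so r9c1=6.
Step 47. [r5c2∈{2}] r5c2's peers cover all but 2, so r5c2=2.
Step 48. [r5c5∈{9}] nothing but 9 survives at r5c5. So r5c5=9.
Step 49. [r8c3∈{9}] r8c3 has the single candidate 9, so r8c3=9.

Answer: 3 5 6 8 7 1 2 9 4 / 1 7 4 6 2 9 3 8 5 / 2 9 8 3 5 4 7 6 1 / 7 8 3 2 4 6 1 5 9 / 4 2 5 1 9 3 6 7 8 / 9 6 1 7 8 5 4 2 3 / 5 4 2 9 3 7 8 1 6 / 8 1 9 4 6 2 5 3 7 / 6 3 7 5 1 8 9 4 2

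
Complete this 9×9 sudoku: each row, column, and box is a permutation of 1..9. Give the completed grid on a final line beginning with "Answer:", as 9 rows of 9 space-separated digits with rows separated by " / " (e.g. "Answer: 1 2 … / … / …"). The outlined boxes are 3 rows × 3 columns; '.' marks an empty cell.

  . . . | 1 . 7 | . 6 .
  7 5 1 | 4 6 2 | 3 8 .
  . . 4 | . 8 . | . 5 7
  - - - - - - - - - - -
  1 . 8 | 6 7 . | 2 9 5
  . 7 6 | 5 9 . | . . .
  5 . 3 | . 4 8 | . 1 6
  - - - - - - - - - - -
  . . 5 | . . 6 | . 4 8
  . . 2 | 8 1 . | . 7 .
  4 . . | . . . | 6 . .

Step 1. [r1c3∈{9}] only 9 remains possible at r1c3. So r1c3=9.
Step 2. [r9c9∈{1,2,3,9}] in col 9, 1 fits only at r9c9 ⇒ r9c9=1.
Step 3. [r7c7∈{9}] r7c7's peers cover all but 9 ⇒ r7c7=9.
Step 4. [r7c1∈{3}] r7c1's peers cover all but 3 ⇒ r7c1=3.
Step 5. [r8c1∈{6,9}] r8c1 is the only open cell in col 1 admitting 9. So r8c1=9.
Step 6. [r4c6∈{3}] only 3 remains possible at r4c6 ⇒ r4c6=3.
Step 7. [r7c5∈{2}] nothing but 2 survives at r7c5. So r7c5=2.
Step 8. [r1c9∈{2,4}] across col 9, 2 lands solely at r1c9 ⇒ r1c9=2.
Step 9. [r8c9∈{3}] r8c9 is down to just 3, so r8c9=3.
Step 10. [r3c6∈{9}] only 9 remains possible at r3c6 ⇒ r3c6=9.
Step 11. [r3c4∈{3}] nothing but 3 survives at r3c4 ⇒ r3c4=3.
Step 12. [r5c1∈{2}] r5c1's peers cover all but 2. So r5c1=2.
Step 13. [r9c6∈{5}] only 5 remains possible at r9c6, so r9c6=5.
Step 14. [r1c1∈{8}] r1c1 is down to just 8. So r1c1=8.
Step 15. [r5c7∈{4,8}] r5c7 is the only open cell in row 5 admitting 8, so r5c7=8.
Step 16. [r3c2∈{2,6}] row 3 places 2 nowhere but r3c2 ⇒ r3c2=2.
Step 17. [r9c4∈{7,9}] 9 has one home in row 9: r9c4, so r9c4=9.
Step 18. [r9c3∈{7}] r9c3 has the single candidate 7. So r9c3=7.
Step 19. [r7c4∈{7}] only 7 remains possible at r7c4. So r7c4=7.
Step 20. [r4c2∈{4}] nothing but 4 survives at r4c2 ⇒ r4c2=4.
Step 21. [r9c2∈{8}] nothing but 8 survives at r9c2. So r9c2=8.
Step 22. [r6c4∈{2}] nothing but 2 survives at r6c4, so r6c4=2.
Step 23. [r8c7∈{5}] r8c7 has the single candidate 5 ⇒ r8c7=5.
Step 24. [r6c7∈{7}] only 7 remains possible at r6c7, so r6c7=7.
Step 25. [r6c2∈{9}] r6c2 is down to just 9 ⇒ r6c2=9.
Step 26. [r2c9∈{9}] nothing but 9 survives at r2c9, so r2c9=9.
Step 27. [r8c6∈{4}] only 4 remains possible at r8c6 ⇒ r8c6=4.
Step 28. [r5c6∈{1}] only 1 remains possible at r5c6 ⇒ r5c6=1.
Step 29. [r3c1∈{6}] only 6 remains possible at r3c1. So r3c1=6.
Step 30. [r9c5∈{3}] r9c5's peers cover all but 3. So r9c5=3.
Step 31. [r8c2∈{6}] nothing but 6 survives at r8c2, so r8c2=6.
Step 32. [r9c8∈{2}] nothing but 2 survives at r9c8, so r9c8=2.
Step 33. [r1c7∈{4}] r1c7's peers cover all but 4, so r1c7=4.
Step 34. [r1c5∈{5}] nothing but 5 survives at r1c5 ⇒ r1c5=5.
Step 35. [r1c2∈{3}] r1c2 has the single candidate 3 ⇒ r1c2=3.
Step 36. [r3c7∈{1}] r3c7 is down to just 1, so r3c7=1.
Step 37. [r7c2∈{1}] r7c2's peers cover all but 1 ⇒ r7c2=1.
Step 38. [r5c9∈{4}] r5c9 is down to just 4 ⇒ r5c9=4.
Step 39. [r5c8∈{3}] r5c8 is down to just 3, so r5c8=3.

Answer: 8 3 9 1 5 7 4 6 2 / 7 5 1 4 6 2 3 8 9 / 6 2 4 3 8 9 1 5 7 / 1 4 8 6 7 3 2 9 5 / 2 7 6 5 9 1 8 3 4 / 5 9 3 2 4 8 7 1 6 / 3 1 5 7 2 6 9 4 8 / 9 6 2 8 1 4 5 7 3 / 4 8 7 9 3 5 6 2 1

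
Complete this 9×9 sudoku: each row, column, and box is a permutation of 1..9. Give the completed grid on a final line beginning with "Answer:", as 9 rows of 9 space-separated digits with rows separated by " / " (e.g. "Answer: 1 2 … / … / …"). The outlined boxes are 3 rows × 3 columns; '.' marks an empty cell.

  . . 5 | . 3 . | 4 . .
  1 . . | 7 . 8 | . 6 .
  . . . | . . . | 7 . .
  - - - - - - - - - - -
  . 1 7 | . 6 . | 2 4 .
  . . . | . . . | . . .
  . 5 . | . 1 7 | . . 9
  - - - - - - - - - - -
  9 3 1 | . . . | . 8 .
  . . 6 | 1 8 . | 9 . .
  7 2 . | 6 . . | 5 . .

Step 1. [r6c8∈{3}] only 3 remains possible at r6c8, so r6c8=3.
Step 2. [r8c2∈{4}] r8c2 is down to just 4, so r8c2=4.
Step 3. [r2c2∈{9}] r2c2 has the single candidate 9. So r2c2=9.
Step 4. [r5c3∈{2,3,4,8,9}] 9 has one home in col 3: r5c3 ⇒ r5c3=9.
Step 5. [r5c7∈{1,6,8}] in col 7, 1 fits only at r5c7 ⇒ r5c7=1.
Step 6. [r6c7∈{6,8}] across col 7, 8 lands solely at r6c7. So r6c7=8.
Step 7. [r4c9∈{5}] r4c9 has the single candidate 5, so r4c9=5.
Step 8. [r2c5∈{2,4,5}] row 2 places 5 nowhere but r2c5, so r2c5=5.
Step 9. [r6c1∈{2,4,6}] across row 6, 6 lands solely at r6c1, so r6c1=6.
Step 10. [r2c3∈{2,3,4}] in row 2, 4 fits only at r2c3 ⇒ r2c3=4.
Step 11. [r2c9∈{2,3}] in row 2, 2 fits only at r2c9. So r2c9=2.
Step 12. [r5c1∈{2,3,4,8}] col 1 places 4 nowhere but r5c1, so r5c1=4.
Step 13. [r5c5∈{2}] only 2 remains possible at r5c5, so r5c5=2.
Step 14. [r4c1∈{3,8}] box 4 places 3 nowhere but r4c1. So r4c1=3.
Step 15. [r4c6∈{9}] r4c6 has the single candidate 9 ⇒ r4c6=9.
Step 16. [r9c8∈{1}] only 1 remains possible at r9c8, so r9c8=1.
Step 17. [r3c3∈{2,3,8}] across col 3, 3 lands solely at r3c3. So r3c3=3.
Step 18. [r5c2∈{8}] nothing but 8 survives at r5c2. So r5c2=8.
Step 19. [r1c8∈{9}] only 9 remains possible at r1c8, so r1c8=9.
Step 20. [r1c4∈{2}] r1c4 has the single candidate 2 ⇒ r1c4=2.
Step 21. [r7c6∈{2,4,5}] r7c6 is the only open cell in row 7 admitting 2. So r7c6=2.
Step 22. [r7c4∈{4,5}] row 7 places 5 nowhere but r7c4, so r7c4=5.
Step 23. [r8c6∈{3}] only 3 remains possible at r8c6 ⇒ r8c6=3.
Step 24. [r9c6∈{4}] r9c6 is down to just 4, so r9c6=4.
Step 25. [r8c9∈{7}] r8c9 is down to just 7. So r8c9=7.
Step 26. [r3c4∈{4,9}] col 4 places 9 nowhere but r3c4. So r3c4=9.
Step 27. [r1c1∈{8}] r1c1 has the single candidate 8, so r1c1=8.
Step 28. [r3c2∈{6}] r3c2 is down to just 6 ⇒ r3c2=6.
Step 29. [r1c9∈{1}] r1c9 has the single candidate 1 ⇒ r1c9=1.
Step 30. [r7c9∈{4,6}] row 7 places 4 nowhere but r7c9 ⇒ r7c9=4.
Step 31. [r5c4∈{3}] r5c4 has the single candidate 3 ⇒ r5c4=3.
Step 32. [r5c8∈{7}] r5c8's peers cover all but 7 ⇒ r5c8=7.
Step 33. [r3c8∈{5}] nothing but 5 survives at r3c8. So r3c8=5.
Step 34. [r4c4∈{8}] nothing but 8 survives at r4c4. So r4c4=8.
Step 35. [r9c3∈{8}] r9c3's peers cover all but 8 ⇒ r9c3=8.
Step 36. [r8c8∈{2}] r8c8 is down to just 2 ⇒ r8c8=2.
Step 37. [r7c5∈{7}] r7c5's peers cover all but 7, so r7c5=7.
Step 38. [r6c3∈{2}] r6c3's peers cover all but 2, so r6c3=2.
Step 39. [r5c9∈{6}] r5c9 has the single candidate 6 ⇒ r5c9=6.
Step 40. [r8c1∈{5}] r8c1 has the single candidate 5 ⇒ r8c1=5.
Step 41. [r9c9∈{3}] only 3 remains possible at r9c9. So r9c9=3.
Step 42. [r5c6∈{5}] r5c6's peers cover all but 5. So r5c6=5.
Step 43. [r1c2∈{7}] r1c2 has the single candidate 7, so r1c2=7.
Step 44. [r3c1∈{2}] r3c1 is down to just 2 ⇒ r3c1=2.
Step 45. [r9c5∈{9}] r9c5 is down to just 9 ⇒ r9c5=9.
Step 46. [r7c7∈{6}] nothing but 6 survives at r7c7. So r7c7=6.
Step 47. [r6c4∈{4}] r6c4 has the single candidate 4 ⇒ r6c4=4.
Step 48. [r2c7∈{3}] only 3 remains possible at r2c7. So r2c7=3.
Step 49. [r3c5∈{4}] only 4 remains possible at r3c5. So r3c5=4.
Step 50. [r3c6∈{1}] r3c6 has the single candidate 1. So r3c6=1.
Step 51. [r1c6∈{6}] nothing but 6 survives at r1c6, so r1c6=6.
Step 52. [r3c9∈{8}] nothing but 8 survives at r3c9 ⇒ r3c9=8.

Answer: 8 7 5 2 3 6 4 9 1 / 1 9 4 7 5 8 3 6 2 / 2 6 3 9 4 1 7 5 8 / 3 1 7 8 6 9 2 4 5 / 4 8 9 3 2 5 1 7 6 / 6 5 2 4 1 7 8 3 9 / 9 3 1 5 7 2 6 8 4 / 5 4 6 1 8 3 9 2 7 / 7 2 8 6 9 4 5 1 3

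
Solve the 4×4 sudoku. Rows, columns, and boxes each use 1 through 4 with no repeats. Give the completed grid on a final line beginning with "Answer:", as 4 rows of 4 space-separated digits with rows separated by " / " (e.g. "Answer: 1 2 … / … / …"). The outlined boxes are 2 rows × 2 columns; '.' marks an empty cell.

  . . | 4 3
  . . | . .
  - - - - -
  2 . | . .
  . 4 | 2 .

Step 1. [r1c1∈{1}] r1c1's peers cover all but 1. So r1c1=1.
Step 2. [r4c4∈{1}] r4c4 has the single candidate 1 ⇒ r4c4=1.
Step 3. [r4c1∈{3}] r4c1 has the single candidate 3 ⇒ r4c1=3.
Step 4. [r1c2∈{2}] r1c2's peers cover all but 2, so r1c2=2.
Step 5. [r3c4∈{4}] r3c4 is down to just 4, so r3c4=4.
Step 6. [r2c4∈{2}] r2c4 has the single candidate 2 ⇒ r2c4=2.
Step 7. [r3c2∈{1}] r3c2 has the single candidate 1 ⇒ r3c2=1.
Step 8. [r3c3∈{3}] only 3 remains possible at r3c3. So r3c3=3.
Step 9. [r2c2∈{3}] r2c2's peers cover all but 3, so r2c2=3.
Step 10. [r2c3∈{1}] r2c3 has the single candidate 1, so r2c3=1.
Step 11. [r2c1∈{4}] r2c1's peers cover all but 4. So r2c1=4.

Answer: 1 2 4 3 / 4 3 1 2 / 2 1 3 4 / 3 4 2 1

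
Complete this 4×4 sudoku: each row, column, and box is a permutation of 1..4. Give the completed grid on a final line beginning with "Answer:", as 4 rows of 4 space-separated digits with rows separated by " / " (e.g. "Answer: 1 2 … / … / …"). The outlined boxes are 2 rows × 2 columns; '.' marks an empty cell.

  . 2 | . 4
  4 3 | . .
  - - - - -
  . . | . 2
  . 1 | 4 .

Step 1. [r3c3∈{1,3}] row 3 places 1 nowhere but r3c3, so r3c3=1.
Step 2. [r4c1∈{2,3}] row 4 places 2 nowhere but r4c1. So r4c1=2.
Step 3. [r4c4∈{3}] r4c4 is down to just 3, so r4c4=3.
Step 4. [r1c1∈{1}] r1c1's peers cover all but 1 ⇒ r1c1=1.
Step 5. [r3c1∈{3}] nothing but 3 survives at r3c1. So r3c1=3.
Step 6. [r2c4∈{1}] r2c4 has the single candidate 1 ⇒ r2c4=1.
Step 7. [r2c3∈{2}] r2c3 is down to just 2 ⇒ r2c3=2.
Step 8. [r3c2∈{4}] r3c2's peers cover all but 4. So r3c2=4.
Step 9. [r1c3∈{3}] r1c3's peers cover all but 3. So r1c3=3.

Answer: 1 2 3 4 / 4 3 2 1 / 3 4 1 2 / 2 1 4 3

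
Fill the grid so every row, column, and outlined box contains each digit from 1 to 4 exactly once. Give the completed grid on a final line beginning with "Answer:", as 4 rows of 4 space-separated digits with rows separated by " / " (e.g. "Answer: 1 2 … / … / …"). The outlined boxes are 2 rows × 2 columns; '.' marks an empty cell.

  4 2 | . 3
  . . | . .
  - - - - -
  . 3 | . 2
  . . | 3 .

Step 1. [r2c2∈{1}] r2c2 is down to just 1, so r2c2=1.
Step 2. [r4c4∈{1,4}] r4c4 is the only open cell in col 4 admitting 1, so r4c4=1.
Step 3. [r2c3∈{2,4}] r2c3 is the only open cell in row 2 admitting 2 ⇒ r2c3=2.
Step 4. [r3c1∈{1}] only 1 remains possible at r3c1, so r3c1=1.
Step 5. [r4c2∈{4}] r4c2 has the single candidate 4 ⇒ r4c2=4.
Step 6. [r2c4∈{4}] r2c4 is down to just 4, so r2c4=4.
Step 7. [r3c3∈{4}] r3c3 has the single candidate 4. So r3c3=4.
Step 8. [r2c1∈{3}] r2c1 is down to just 3. So r2c1=3.
Step 9. [r4c1∈{2}] only 2 remains possible at r4c1, so r4c1=2.
Step 10. [r1c3∈{1}] only 1 remains possible at r1c3 ⇒ r1c3=1.

Answer: 4 2 1 3 / 3 1 2 4 / 1 3 4 2 / 2 4 3 1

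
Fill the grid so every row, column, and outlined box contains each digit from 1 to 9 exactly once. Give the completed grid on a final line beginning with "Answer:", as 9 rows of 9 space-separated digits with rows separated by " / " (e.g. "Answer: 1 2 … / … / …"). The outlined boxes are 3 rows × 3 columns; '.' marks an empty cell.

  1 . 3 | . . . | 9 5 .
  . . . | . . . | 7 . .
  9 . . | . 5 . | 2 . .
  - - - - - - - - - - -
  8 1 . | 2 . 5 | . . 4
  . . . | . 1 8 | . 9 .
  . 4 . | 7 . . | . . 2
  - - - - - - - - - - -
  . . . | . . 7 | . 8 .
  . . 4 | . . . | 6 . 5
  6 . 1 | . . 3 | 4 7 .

Step 1. [r4c7∈{3}] r4c7 is down to just 3 ⇒ r4c7=3.
Step 2. [r8c8∈{1,2,3}] col 8 places 2 nowhere but r8c8. So r8c8=2.
Step 3. [r5c4∈{3,4,6}] 4 has one home in row 5: r5c4, so r5c4=4.
Step 4. [r7c9∈{1,3,9}] r7c9 is the only open cell in box 9 admitting 3, so r7c9=3.
Step 5. [r4c3∈{6,7,9}] in row 4, 7 fits only at r4c3, so r4c3=7.
Step 6. [r4c5∈{6,9}] across row 4, 9 lands solely at r4c5. So r4c5=9.
Step 7. [r8c5∈{8}] r8c5 is down to just 8, so r8c5=8.
Step 8. [r6c6∈{6}] r6c6's peers cover all but 6 ⇒ r6c6=6.
Step 9. [r9c2∈{2,5,8,9}] 8 has one home in row 9: r9c2, so r9c2=8.
Step 10. [r2c1∈{2,4,5}] col 1 places 4 nowhere but r2c1, so r2c1=4.
Step 11. [r5c7∈{5}] nothing but 5 survives at r5c7 ⇒ r5c7=5.
Step 12. [r3c8∈{1,3,4,6}] in col 8, 4 fits only at r3c8, so r3c8=4.
Step 13. [r3c4∈{1,3,6,8}] in row 3, 3 fits only at r3c4 ⇒ r3c4=3.
Step 14. [r3c6∈{1}] r3c6 is down to just 1, so r3c6=1.
Step 15. [r8c6∈{9}] nothing but 9 survives at r8c6 ⇒ r8c6=9.
Step 16. [r2c6∈{2}] r2c6 has the single candidate 2. So r2c6=2.
Step 17. [r2c5∈{6}] r2c5 is down to just 6, so r2c5=6.
Step 18. [r1c2∈{2,6,7}] row 1 places 2 nowhere but r1c2, so r1c2=2.
Step 19. [r1c9∈{6,8}] 6 has one home in row 1: r1c9. So r1c9=6.
Step 20. [r3c2∈{6,7}] r3c2 is the only open cell in row 3 admitting 7. So r3c2=7.
Step 21. [r3c3∈{6,8}] 6 has one home in row 3: r3c3 ⇒ r3c3=6.
Step 22. [r2c3∈{5,8}] in col 3, 8 fits only at r2c3, so r2c3=8.
Step 23. [r6c3∈{5,9}] 9 has one home in row 6: r6c3, so r6c3=9.
Step 24. [r7c3∈{2,5}] in col 3, 5 fits only at r7c3, so r7c3=5.
Step 25. [r8c2∈{3}] only 3 remains possible at r8c2. So r8c2=3.
Step 26. [r7c1∈{2}] nothing but 2 survives at r7c1. So r7c1=2.
Step 27. [r6c8∈{1}] r6c8 has the single candidate 1 ⇒ r6c8=1.
Step 28. [r7c5∈{4}] nothing but 4 survives at r7c5. So r7c5=4.
Step 29. [r5c1∈{3}] r5c1's peers cover all but 3 ⇒ r5c1=3.
Step 30. [r7c7∈{1}] r7c7 is down to just 1 ⇒ r7c7=1.
Step 31. [r2c9∈{1}] r2c9 is down to just 1 ⇒ r2c9=1.
Step 32. [r1c6∈{4}] r1c6 is down to just 4 ⇒ r1c6=4.
Step 33. [r9c9∈{9}] r9c9's peers cover all but 9, so r9c9=9.
Step 34. [r6c1∈{5}] r6c1's peers cover all but 5, so r6c1=5.
Step 35. [r6c5∈{3}] r6c5's peers cover all but 3, so r6c5=3.
Step 36. [r5c9∈{7}] only 7 remains possible at r5c9, so r5c9=7.
Step 37. [r1c5∈{7}] r1c5 is down to just 7, so r1c5=7.
Step 38. [r6c7∈{8}] only 8 remains possible at r6c7, so r6c7=8.
Step 39. [r7c2∈{9}] only 9 remains possible at r7c2 ⇒ r7c2=9.
Step 40. [r7c4∈{6}] r7c4's peers cover all but 6, so r7c4=6.
Step 41. [r2c4∈{9}] only 9 remains possible at r2c4. So r2c4=9.
Step 42. [r8c1∈{7}] r8c1 has the single candidate 7 ⇒ r8c1=7.
Step 43. [r4c8∈{6}] r4c8 is down to just 6 ⇒ r4c8=6.
Step 44. [r2c8∈{3}] r2c8 is down to just 3 ⇒ r2c8=3.
Step 45. [r2c2∈{5}] r2c2 has the single candidate 5 ⇒ r2c2=5.
Step 46. [r1c4∈{8}] r1c4 is down to just 8. So r1c4=8.
Step 47. [r9c5∈{2}] nothing but 2 survives at r9c5, so r9c5=2.
Step 48. [r5c3∈{2}] r5c3's peers cover all but 2 ⇒ r5c3=2.
Step 49. [r5c2∈{6}] only 6 remains possible at r5c2. So r5c2=6.
Step 50. [r9c4∈{5}] r9c4 is down to just 5. So r9c4=5.
Step 51. [r3c9∈{8}] only 8 remains possible at r3c9 ⇒ r3c9=8.
Step 52. [r8c4∈{1}] only 1 remains possible at r8c4, so r8c4=1.

Answer: 1 2 3 8 7 4 9 5 6 / 4 5 8 9 6 2 7 3 1 / 9 7 6 3 5 1 2 4 8 / 8 1 7 2 9 5 3 6 4 / 3 6 2 4 1 8 5 9 7 / 5 4 9 7 3 6 8 1 2 / 2 9 5 6 4 7 1 8 3 / 7 3 4 1 8 9 6 2 5 / 6 8 1 5 2 3 4 7 9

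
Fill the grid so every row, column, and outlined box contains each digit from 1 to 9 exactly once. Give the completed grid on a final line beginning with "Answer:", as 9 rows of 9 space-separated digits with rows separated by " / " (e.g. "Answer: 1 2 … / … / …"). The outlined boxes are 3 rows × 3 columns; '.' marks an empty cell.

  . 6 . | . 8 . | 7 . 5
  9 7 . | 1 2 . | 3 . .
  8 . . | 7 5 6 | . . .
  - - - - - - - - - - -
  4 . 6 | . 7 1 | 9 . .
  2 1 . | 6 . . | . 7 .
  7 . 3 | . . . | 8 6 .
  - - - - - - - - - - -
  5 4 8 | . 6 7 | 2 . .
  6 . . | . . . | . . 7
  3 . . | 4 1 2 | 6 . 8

Step 1. [r5c6∈{3,4,5,8,9}] r5c6 is the only open cell in row 5 admitting 8, so r5c6=8.
Step 2. [r8c3∈{1,2,9}] r8c3 is the only open cell in box 7 admitting 1. So r8c3=1.
Step 3. [r2c6∈{4}] r2c6's peers cover all but 4 ⇒ r2c6=4.
Step 4. [r3c7∈{1,4}] in col 7, 1 fits only at r3c7 ⇒ r3c7=1.
Step 5. [r9c8∈{5,9}] across row 9, 5 lands solely at r9c8 ⇒ r9c8=5.
Step 6. [r9c2∈{9}] r9c2's peers cover all but 9 ⇒ r9c2=9.
Step 7. [r6c2∈{5}] r6c2 is down to just 5. So r6c2=5.
Step 8. [r6c6∈{9}] nothing but 9 survives at r6c6, so r6c6=9.
Step 9. [r1c4∈{3,9}] in box 2, 9 fits only at r1c4 ⇒ r1c4=9.
Step 10. [r7c4∈{3}] nothing but 3 survives at r7c4, so r7c4=3.
Step 11. [r8c8∈{3,4,9}] 3 has one home in row 8: r8c8 ⇒ r8c8=3.
Step 12. [r4c8∈{2}] r4c8 has the single candidate 2. So r4c8=2.
Step 13. [r3c9∈{2,4,9}] 2 has one home in col 9: r3c9. So r3c9=2.
Step 14. [r5c5∈{3,4}] col 5 places 3 nowhere but r5c5 ⇒ r5c5=3.
Step 15. [r1c8∈{4}] r1c8 has the single candidate 4. So r1c8=4.
Step 16. [r7c8∈{1,9}] 1 has one home in col 8: r7c8, so r7c8=1.
Step 17. [r5c9∈{4}] r5c9 is down to just 4, so r5c9=4.
Step 18. [r4c4∈{5}] only 5 remains possible at r4c4 ⇒ r4c4=5.
Step 19. [r8c2∈{2}] r8c2 is down to just 2, so r8c2=2.
Step 20. [r9c3∈{7}] r9c3's peers cover all but 7 ⇒ r9c3=7.
Step 21. [r5c3∈{9}] only 9 remains possible at r5c3 ⇒ r5c3=9.
Step 22. [r2c3∈{5}] r2c3 is down to just 5 ⇒ r2c3=5.
Step 23. [r8c7∈{4}] r8c7's peers cover all but 4, so r8c7=4.
Step 24. [r7c9∈{9}] only 9 remains possible at r7c9, so r7c9=9.
Step 25. [r3c2∈{3}] r3c2 is down to just 3 ⇒ r3c2=3.
Step 26. [r1c1∈{1}] nothing but 1 survives at r1c1 ⇒ r1c1=1.
Step 27. [r1c6∈{3}] nothing but 3 survives at r1c6. So r1c6=3.
Step 28. [r6c5∈{4}] r6c5 is down to just 4 ⇒ r6c5=4.
Step 29. [r3c8∈{9}] nothing but 9 survives at r3c8. So r3c8=9.
Step 30. [r2c8∈{8}] r2c8's peers cover all but 8. So r2c8=8.
Step 31. [r5c7∈{5}] only 5 remains possible at r5c7 ⇒ r5c7=5.
Step 32. [r6c9∈{1}] r6c9 is down to just 1. So r6c9=1.
Step 33. [r1c3∈{2}] r1c3 has the single candidate 2, so r1c3=2.
Step 34. [r2c9∈{6}] r2c9's peers cover all but 6, so r2c9=6.
Step 35. [r6c4∈{2}] r6c4 has the single candidate 2, so r6c4=2.
Step 36. [r4c9∈{3}] nothing but 3 survives at r4c9 ⇒ r4c9=3.
Step 37. [r4c2∈{8}] only 8 remains possible at r4c2 ⇒ r4c2=8.
Step 38. [r8c6∈{5}] r8c6 is down to just 5 ⇒ r8c6=5.
Step 39. [r8c5∈{9}] r8c5 has the single candidate 9. So r8c5=9.
Step 40. [r8c4∈{8}] r8c4 has the single candidate 8 ⇒ r8c4=8.
Step 41. [r3c3∈{4}] r3c3's peers cover all but 4 ⇒ r3c3=4.

Answer: 1 6 2 9 8 3 7 4 5 / 9 7 5 1 2 4 3 8 6 / 8 3 4 7 5 6 1 9 2 / 4 8 6 5 7 1 9 2 3 / 2 1 9 6 3 8 5 7 4 / 7 5 3 2 4 9 8 6 1 / 5 4 8 3 6 7 2 1 9 / 6 2 1 8 9 5 4 3 7 / 3 9 7 4 1 2 6 5 8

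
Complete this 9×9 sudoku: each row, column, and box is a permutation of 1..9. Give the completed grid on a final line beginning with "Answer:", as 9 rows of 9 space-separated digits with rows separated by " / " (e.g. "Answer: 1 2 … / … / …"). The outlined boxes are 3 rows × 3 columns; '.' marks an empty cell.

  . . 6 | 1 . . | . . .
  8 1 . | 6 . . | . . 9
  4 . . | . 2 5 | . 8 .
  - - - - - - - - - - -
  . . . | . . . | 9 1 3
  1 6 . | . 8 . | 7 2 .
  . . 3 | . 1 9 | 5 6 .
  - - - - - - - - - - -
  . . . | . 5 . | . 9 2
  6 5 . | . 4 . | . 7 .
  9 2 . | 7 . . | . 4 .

Step 1. [r1c6∈{3,4,7,8}] row 1 places 8 nowhere but r1c6, so r1c6=8.
Step 2. [r2c6∈{3,4,7}] r2c6 is the only open cell in box 2 admitting 4, so r2c6=4.
Step 3. [r4c6∈{2,6,7}] in col 6, 7 fits only at r4c6. So r4c6=7.
Step 4. [r9c9∈{1,5,6,8}] across row 9, 5 lands solely at r9c9 ⇒ r9c9=5.
Step 5. [r5c9∈{4}] r5c9 is down to just 4 ⇒ r5c9=4.
Step 6. [r5c6∈{3}] only 3 remains possible at r5c6, so r5c6=3.
Step 7. [r1c9∈{7}] nothing but 7 survives at r1c9, so r1c9=7.
Step 8. [r8c4∈{2,3,8,9}] in row 8, 9 fits only at r8c4. So r8c4=9.
Step 9. [r8c7∈{1,3,8}] r8c7 is the only open cell in row 8 admitting 3, so r8c7=3.
Step 10. [r3c4∈{3}] nothing but 3 survives at r3c4. So r3c4=3.
Step 11. [r7c4∈{8}] r7c4 is down to just 8. So r7c4=8.
Step 12. [r9c7∈{1,6,8}] r9c7 is the only open cell in col 7 admitting 8 ⇒ r9c7=8.
Step 13. [r8c9∈{1}] nothing but 1 survives at r8c9, so r8c9=1.
Step 14. [r2c8∈{3,5}] r2c8 is the only open cell in row 2 admitting 3, so r2c8=3.
Step 15. [r2c3∈{2,5,7}] 5 has one home in row 2: r2c3, so r2c3=5.
Step 16. [r4c3∈{2,4,8}] col 3 places 2 nowhere but r4c3. So r4c3=2.
Step 17. [r7c3∈{1,4,7}] r7c3 is the only open cell in col 3 admitting 4, so r7c3=4.
Step 18. [r6c1∈{7}] r6c1 is down to just 7 ⇒ r6c1=7.
Step 19. [r1c1∈{2,3}] col 1 places 2 nowhere but r1c1 ⇒ r1c1=2.
Step 20. [r1c2∈{3,9}] across row 1, 3 lands solely at r1c2, so r1c2=3.
Step 21. [r4c2∈{4,8}] r4c2 is the only open cell in row 4 admitting 8 ⇒ r4c2=8.
Step 22. [r3c3∈{7,9}] r3c3 is the only open cell in col 3 admitting 7 ⇒ r3c3=7.
Step 23. [r7c7∈{6}] nothing but 6 survives at r7c7, so r7c7=6.
Step 24. [r9c6∈{1,6}] col 6 places 6 nowhere but r9c6, so r9c6=6.
Step 25. [r4c4∈{4,5}] in row 4, 4 fits only at r4c4. So r4c4=4.
Step 26. [r7c1∈{3}] only 3 remains possible at r7c1. So r7c1=3.
Step 27. [r9c3∈{1}] r9c3's peers cover all but 1 ⇒ r9c3=1.
Step 28. [r8c6∈{2}] r8c6 is down to just 2. So r8c6=2.
Step 29. [r6c9∈{8}] r6c9 is down to just 8 ⇒ r6c9=8.
Step 30. [r5c3∈{9}] r5c3 has the single candidate 9 ⇒ r5c3=9.
Step 31. [r3c2∈{9}] nothing but 9 survives at r3c2. So r3c2=9.
Step 32. [r4c5∈{6}] r4c5 has the single candidate 6 ⇒ r4c5=6.
Step 33. [r4c1∈{5}] r4c1's peers cover all but 5. So r4c1=5.
Step 34. [r7c6∈{1}] only 1 remains possible at r7c6. So r7c6=1.
Step 35. [r7c2∈{7}] only 7 remains possible at r7c2 ⇒ r7c2=7.
Step 36. [r2c7∈{2}] r2c7 is down to just 2 ⇒ r2c7=2.
Step 37. [r6c4∈{2}] only 2 remains possible at r6c4, so r6c4=2.
Step 38. [r9c5∈{3}] r9c5's peers cover all but 3 ⇒ r9c5=3.
Step 39. [r3c7∈{1}] r3c7 has the single candidate 1 ⇒ r3c7=1.
Step 40. [r1c8∈{5}] r1c8 is down to just 5, so r1c8=5.
Step 41. [r1c5∈{9}] r1c5's peers cover all but 9, so r1c5=9.
Step 42. [r1c7∈{4}] r1c7's peers cover all but 4, so r1c7=4.
Step 43. [r5c4∈{5}] nothing but 5 survives at r5c4, so r5c4=5.
Step 44. [r8c3∈{8}] only 8 remains possible at r8c3. So r8c3=8.
Step 45. [r6c2∈{4}] r6c2 is down to just 4, so r6c2=4.
Step 46. [r2c5∈{7}] r2c5 has the single candidate 7, so r2c5=7.
Step 47. [r3c9∈{6}] only 6 remains possible at r3c9, so r3c9=6.

Answer: 2 3 6 1 9 8 4 5 7 / 8 1 5 6 7 4 2 3 9 / 4 9 7 3 2 5 1 8 6 / 5 8 2 4 6 7 9 1 3 / 1 6 9 5 8 3 7 2 4 / 7 4 3 2 1 9 5 6 8 / 3 7 4 8 5 1 6 9 2 / 6 5 8 9 4 2 3 7 1 / 9 2 1 7 3 6 8 4 5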